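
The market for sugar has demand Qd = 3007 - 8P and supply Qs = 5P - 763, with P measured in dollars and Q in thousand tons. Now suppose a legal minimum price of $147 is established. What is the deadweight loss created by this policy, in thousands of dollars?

0

Equilibrium: 3007 - 8P = 5P - 763, so 3770 = 13P and P* = 290, Q* = 687.
The floor of 147 is below the equilibrium price 290, so it is not binding; the market clears at P* = 290, Q* = 687.
Since the control does not bind, no trades are prevented and deadweight loss is zero.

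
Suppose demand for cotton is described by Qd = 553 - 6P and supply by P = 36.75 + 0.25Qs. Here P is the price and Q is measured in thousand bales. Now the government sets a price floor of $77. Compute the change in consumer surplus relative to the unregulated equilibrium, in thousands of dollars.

Rearranging supply gives Qs = 4P - 147. Equilibrium: 553 - 6P = 4P - 147, so 700 = 10P and P* = 70, Q* = 133.
Since 77 > 70, the floor is binding.
At P = 77: Qd = 553 - 6·77 = 91 and Qs = 4·77 - 147 = 161.
Consumer surplus without the control is ½ · (553/6 - 70) · 133 = 17689/12.
With the floor, consumers buy 91 units at 77, so CS = ½ · (553/6 - 77) · 91 = 8281/12.
Change in consumer surplus = 8281/12 - 17689/12 = -784.

-784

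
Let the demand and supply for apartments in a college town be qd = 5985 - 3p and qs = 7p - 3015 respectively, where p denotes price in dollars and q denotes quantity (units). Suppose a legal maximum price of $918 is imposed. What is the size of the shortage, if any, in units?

0

Equilibrium: 5985 - 3p = 7p - 3015, so 9000 = 10p and p* = 900, q* = 3285.
The ceiling of 918 is above the equilibrium price 900, so it is not binding; the market clears at p* = 900, q* = 3285.
Since the control does not bind, there is no shortage.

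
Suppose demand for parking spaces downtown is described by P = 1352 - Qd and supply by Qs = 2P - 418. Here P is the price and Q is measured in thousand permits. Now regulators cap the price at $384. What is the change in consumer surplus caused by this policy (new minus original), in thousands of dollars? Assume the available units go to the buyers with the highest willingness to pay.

Rearranging demand gives Qd = 1352 - P. In a free market, 1352 - P = 2P - 418 gives the equilibrium P* = 590, Q* = 762.
The ceiling of 384 is below the equilibrium price 590, so it binds.
At P = 384: Qd = 1352 - 384 = 968 and Qs = 2·384 - 418 = 350.
Consumer surplus without the control is ½ · (1352 - 590) · 762 = 290322.
With the ceiling, 350 units are sold at 384 (assume they go to the highest-value buyers). The demand price at Q = 350 is 1002, so CS = ½ · [(1352 - 384) + (1002 - 384)] · 350 = 277550.
Change in consumer surplus = 277550 - 290322 = -12772.

-12772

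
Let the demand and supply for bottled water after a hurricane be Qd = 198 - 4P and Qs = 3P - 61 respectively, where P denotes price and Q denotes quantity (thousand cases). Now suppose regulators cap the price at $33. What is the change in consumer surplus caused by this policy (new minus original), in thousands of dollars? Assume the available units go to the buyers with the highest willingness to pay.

134

Setting quantity demanded equal to quantity supplied, 198 - 4P = 3P - 61, gives P* = 37 and Q* = 50.
Since 33 < 37, the ceiling is binding.
At P = 33: Qd = 198 - 4·33 = 66 and Qs = 3·33 - 61 = 38.
Consumer surplus without the control is ½ · (49.5 - 37) · 50 = 312.5.
With the ceiling, 38 units are sold at 33 (assume they go to the highest-value buyers). The demand price at Q = 38 is 40, so CS = ½ · [(49.5 - 33) + (40 - 33)] · 38 = 446.5.
Change in consumer surplus = 446.5 - 312.5 = 134.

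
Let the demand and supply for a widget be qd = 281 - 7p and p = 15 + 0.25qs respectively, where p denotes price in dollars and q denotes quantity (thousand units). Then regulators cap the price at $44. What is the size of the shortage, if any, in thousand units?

0

Rearranging supply gives qs = 4p - 60. In a free market, 281 - 7p = 4p - 60 gives the equilibrium p* = 31, q* = 64.
Since 44 is above p* = 31, the ceiling does not bind and the free-market outcome prevails.
Since the control does not bind, there is no shortage.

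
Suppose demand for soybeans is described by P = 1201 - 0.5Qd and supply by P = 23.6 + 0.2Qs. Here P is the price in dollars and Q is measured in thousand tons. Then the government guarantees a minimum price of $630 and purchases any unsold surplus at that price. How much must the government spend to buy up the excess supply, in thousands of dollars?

1190700

Rearranging demand gives Qd = 2402 - 2P; rearranging supply gives Qs = 5P - 118. Setting quantity demanded equal to quantity supplied, 2402 - 2P = 5P - 118, gives P* = 360 and Q* = 1682.
Because the floor (630) lies above the market-clearing price, it is binding.
At P = 630: Qd = 2402 - 2·630 = 1142 and Qs = 5·630 - 118 = 3032.
Surplus = Qs - Qd = 1890.
Government expenditure = surplus × support price = 1890 × 630 = 1190700.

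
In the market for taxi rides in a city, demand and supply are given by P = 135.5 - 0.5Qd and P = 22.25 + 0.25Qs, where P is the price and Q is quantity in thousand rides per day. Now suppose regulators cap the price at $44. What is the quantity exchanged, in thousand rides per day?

87

Rearranging demand gives Qd = 271 - 2P; rearranging supply gives Qs = 4P - 89. Equilibrium: 271 - 2P = 4P - 89, so 360 = 6P and P* = 60, Q* = 151.
The ceiling of 44 is below the equilibrium price 60, so it binds.
At P = 44: Qd = 271 - 2·44 = 183 and Qs = 4·44 - 89 = 87.
The quantity actually transacted is the short side, supply: 87.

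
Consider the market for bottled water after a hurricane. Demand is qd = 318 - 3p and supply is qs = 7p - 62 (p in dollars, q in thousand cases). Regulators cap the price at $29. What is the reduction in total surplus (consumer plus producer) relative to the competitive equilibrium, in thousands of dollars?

945

Equilibrium: 318 - 3p = 7p - 62, so 380 = 10p and p* = 38, q* = 204.
The ceiling of 29 is below the equilibrium price 38, so it binds.
At p = 29: qd = 318 - 3·29 = 231 and qs = 7·29 - 62 = 141.
Quantity traded falls to 141. At q = 141 the demand price is (318 - 141)/3 = 59 and the supply price is (62 + 141)/7 = 29.
Deadweight loss = ½ · (59 - 29) · (204 - 141) = ½ · 30 · 63 = 945.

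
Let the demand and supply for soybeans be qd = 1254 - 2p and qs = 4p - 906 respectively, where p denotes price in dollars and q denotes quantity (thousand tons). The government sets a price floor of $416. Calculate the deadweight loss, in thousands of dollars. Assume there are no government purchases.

4704

Setting quantity demanded equal to quantity supplied, 1254 - 2p = 4p - 906, gives p* = 360 and q* = 534.
Since 416 > 360, the floor is binding.
At p = 416: qd = 1254 - 2·416 = 422 and qs = 4·416 - 906 = 758.
Quantity traded falls to 422. At q = 422 the demand price is (1254 - 422)/2 = 416 and the supply price is (906 + 422)/4 = 332.
Deadweight loss = ½ · (416 - 332) · (534 - 422) = ½ · 84 · 112 = 4704.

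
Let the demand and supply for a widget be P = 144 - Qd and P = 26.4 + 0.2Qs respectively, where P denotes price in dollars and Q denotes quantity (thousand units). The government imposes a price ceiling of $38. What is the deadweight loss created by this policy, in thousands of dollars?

Rearranging demand gives Qd = 144 - P; rearranging supply gives Qs = 5P - 132. Setting quantity demanded equal to quantity supplied, 144 - P = 5P - 132, gives P* = 46 and Q* = 98.
Because the ceiling (38) lies below the market-clearing price, it is binding.
At P = 38: Qd = 144 - 38 = 106 and Qs = 5·38 - 132 = 58.
Quantity traded falls to 58. At Q = 58 the demand price is 144 - 58 = 86 and the supply price is (132 + 58)/5 = 38.
Deadweight loss = ½ · (86 - 38) · (98 - 58) = ½ · 48 · 40 = 960.

960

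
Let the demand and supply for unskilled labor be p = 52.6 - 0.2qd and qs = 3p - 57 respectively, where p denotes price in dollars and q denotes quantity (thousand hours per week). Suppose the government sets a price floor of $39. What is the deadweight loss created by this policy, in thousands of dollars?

0

Rearranging demand gives qd = 263 - 5p. Setting quantity demanded equal to quantity supplied, 263 - 5p = 3p - 57, gives p* = 40 and q* = 63.
The floor of 39 is below the equilibrium price 40, so it is not binding; the market clears at p* = 40, q* = 63.
Since the control does not bind, no trades are prevented and deadweight loss is zero.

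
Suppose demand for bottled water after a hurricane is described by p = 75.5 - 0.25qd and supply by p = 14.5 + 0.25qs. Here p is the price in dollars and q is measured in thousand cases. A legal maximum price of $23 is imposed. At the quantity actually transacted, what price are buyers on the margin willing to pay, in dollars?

Rearranging demand gives qd = 302 - 4p; rearranging supply gives qs = 4p - 58. Equilibrium: 302 - 4p = 4p - 58, so 360 = 8p and p* = 45, q* = 122.
Because the ceiling (23) lies below the market-clearing price, it is binding.
At p = 23: qd = 302 - 4·23 = 210 and qs = 4·23 - 58 = 34.
Only 34 units reach the market. On the demand curve, the marginal buyer's willingness to pay at q = 34 is (302 - 34)/4 = 67.

67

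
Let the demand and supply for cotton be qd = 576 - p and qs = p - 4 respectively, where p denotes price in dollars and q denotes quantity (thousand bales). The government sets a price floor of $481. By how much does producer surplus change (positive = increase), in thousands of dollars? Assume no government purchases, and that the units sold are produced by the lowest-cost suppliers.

-95.5

Equilibrium: 576 - p = p - 4, so 580 = 2p and p* = 290, q* = 286.
The floor of 481 is above the equilibrium price 290, so it binds.
At p = 481: qd = 576 - 481 = 95 and qs = 481 - 4 = 477.
Producer surplus without the control is ½ · (290 - 4) · 286 = 40898.
With the floor, 95 units are sold at 481. The supply price at q = 95 is 99, so PS = ½ · [(481 - 4) + (481 - 99)] · 95 = 40802.5.
Change in producer surplus = 40802.5 - 40898 = -95.5.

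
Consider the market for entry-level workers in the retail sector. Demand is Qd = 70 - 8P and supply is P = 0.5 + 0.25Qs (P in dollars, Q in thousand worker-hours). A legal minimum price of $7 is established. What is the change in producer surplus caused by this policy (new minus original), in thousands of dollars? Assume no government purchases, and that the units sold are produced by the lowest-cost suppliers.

Rearranging supply gives Qs = 4P - 2. In a free market, 70 - 8P = 4P - 2 gives the equilibrium P* = 6, Q* = 22.
Since 7 > 6, the floor is binding.
At P = 7: Qd = 70 - 8·7 = 14 and Qs = 4·7 - 2 = 26.
Producer surplus without the control is ½ · (6 - 0.5) · 22 = 60.5.
With the floor, 14 units are sold at 7. The supply price at Q = 14 is 4, so PS = ½ · [(7 - 0.5) + (7 - 4)] · 14 = 66.5.
Change in producer surplus = 66.5 - 60.5 = 6.

6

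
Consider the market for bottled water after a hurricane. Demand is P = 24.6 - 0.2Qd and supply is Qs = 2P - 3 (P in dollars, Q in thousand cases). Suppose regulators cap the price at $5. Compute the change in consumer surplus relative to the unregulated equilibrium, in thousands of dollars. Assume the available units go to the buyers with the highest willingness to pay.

23.4

Rearranging demand gives Qd = 123 - 5P. Without the control the market clears where 123 - 5P = 2P - 3, i.e. P* = 18 and Q* = 33.
Since 5 < 18, the ceiling is binding.
At P = 5: Qd = 123 - 5·5 = 98 and Qs = 2·5 - 3 = 7.
Consumer surplus without the control is ½ · (24.6 - 18) · 33 = 108.9.
With the ceiling, 7 units are sold at 5 (assume they go to the highest-value buyers). The demand price at Q = 7 is 23.2, so CS = ½ · [(24.6 - 5) + (23.2 - 5)] · 7 = 132.3.
Change in consumer surplus = 132.3 - 108.9 = 23.4.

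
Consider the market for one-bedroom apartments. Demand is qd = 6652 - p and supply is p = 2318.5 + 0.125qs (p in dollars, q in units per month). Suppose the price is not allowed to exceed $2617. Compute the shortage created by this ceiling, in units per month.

1647

Rearranging supply gives qs = 8p - 18548. Without the control the market clears where 6652 - p = 8p - 18548, i.e. p* = 2800 and q* = 3852.
Since 2617 < 2800, the ceiling is binding.
At p = 2617: qd = 6652 - 2617 = 4035 and qs = 8·2617 - 18548 = 2388.
Shortage = qd - qs = 4035 - 2388 = 1647.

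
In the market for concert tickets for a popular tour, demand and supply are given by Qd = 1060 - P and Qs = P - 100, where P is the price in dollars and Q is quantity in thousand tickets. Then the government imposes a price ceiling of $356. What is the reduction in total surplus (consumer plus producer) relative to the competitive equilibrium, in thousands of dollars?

50176

Setting quantity demanded equal to quantity supplied, 1060 - P = P - 100, gives P* = 580 and Q* = 480.
The ceiling of 356 is below the equilibrium price 580, so it binds.
At P = 356: Qd = 1060 - 356 = 704 and Qs = 356 - 100 = 256.
Quantity traded falls to 256. At Q = 256 the demand price is 1060 - 256 = 804 and the supply price is 100 + 256 = 356.
Deadweight loss = ½ · (804 - 356) · (480 - 256) = ½ · 448 · 224 = 50176.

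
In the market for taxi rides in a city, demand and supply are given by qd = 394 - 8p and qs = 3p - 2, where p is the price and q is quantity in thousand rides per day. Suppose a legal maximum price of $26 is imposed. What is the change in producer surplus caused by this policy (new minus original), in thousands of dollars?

In a free market, 394 - 8p = 3p - 2 gives the equilibrium p* = 36, q* = 106.
The ceiling of 26 is below the equilibrium price 36, so it binds.
At p = 26: qd = 394 - 8·26 = 186 and qs = 3·26 - 2 = 76.
Producer surplus without the control is ½ · (36 - 2/3) · 106 = 5618/3.
With the ceiling, producers sell 76 units at 26, so PS = ½ · (26 - 2/3) · 76 = 2888/3.
Change in producer surplus = 2888/3 - 5618/3 = -910.

-910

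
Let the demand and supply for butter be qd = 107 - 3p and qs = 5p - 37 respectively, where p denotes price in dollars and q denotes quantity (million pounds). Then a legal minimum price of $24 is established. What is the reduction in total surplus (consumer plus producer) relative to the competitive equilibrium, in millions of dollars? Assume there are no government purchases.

Equilibrium: 107 - 3p = 5p - 37, so 144 = 8p and p* = 18, q* = 53.
Because the floor (24) lies above the market-clearing price, it is binding.
At p = 24: qd = 107 - 3·24 = 35 and qs = 5·24 - 37 = 83.
Quantity traded falls to 35. At q = 35 the demand price is (107 - 35)/3 = 24 and the supply price is (37 + 35)/5 = 14.4.
Deadweight loss = ½ · (24 - 14.4) · (53 - 35) = ½ · 9.6 · 18 = 86.4.

86.4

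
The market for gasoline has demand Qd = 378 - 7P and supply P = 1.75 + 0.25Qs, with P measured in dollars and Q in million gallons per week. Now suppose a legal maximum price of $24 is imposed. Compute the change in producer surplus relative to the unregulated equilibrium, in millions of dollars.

Rearranging supply gives Qs = 4P - 7. In a free market, 378 - 7P = 4P - 7 gives the equilibrium P* = 35, Q* = 133.
Because the ceiling (24) lies below the market-clearing price, it is binding.
At P = 24: Qd = 378 - 7·24 = 210 and Qs = 4·24 - 7 = 89.
Producer surplus without the control is ½ · (35 - 1.75) · 133 = 2211.125.
With the ceiling, producers sell 89 units at 24, so PS = ½ · (24 - 1.75) · 89 = 990.125.
Change in producer surplus = 990.125 - 2211.125 = -1221.

-1221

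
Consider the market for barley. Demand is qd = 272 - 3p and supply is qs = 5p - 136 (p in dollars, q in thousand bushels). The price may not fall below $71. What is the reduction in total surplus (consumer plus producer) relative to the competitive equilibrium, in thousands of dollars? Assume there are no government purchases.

Setting quantity demanded equal to quantity supplied, 272 - 3p = 5p - 136, gives p* = 51 and q* = 119.
The floor of 71 is above the equilibrium price 51, so it binds.
At p = 71: qd = 272 - 3·71 = 59 and qs = 5·71 - 136 = 219.
Quantity traded falls to 59. At q = 59 the demand price is (272 - 59)/3 = 71 and the supply price is (136 + 59)/5 = 39.
Deadweight loss = ½ · (71 - 39) · (119 - 59) = ½ · 32 · 60 = 960.

960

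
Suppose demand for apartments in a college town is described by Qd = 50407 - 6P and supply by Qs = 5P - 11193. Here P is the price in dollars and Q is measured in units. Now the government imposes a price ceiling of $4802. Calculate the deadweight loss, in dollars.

In a free market, 50407 - 6P = 5P - 11193 gives the equilibrium P* = 5600, Q* = 16807.
Since 4802 < 5600, the ceiling is binding.
At P = 4802: Qd = 50407 - 6·4802 = 21595 and Qs = 5·4802 - 11193 = 12817.
Quantity traded falls to 12817. At Q = 12817 the demand price is (50407 - 12817)/6 = 6265 and the supply price is (11193 + 12817)/5 = 4802.
Deadweight loss = ½ · (6265 - 4802) · (16807 - 12817) = ½ · 1463 · 3990 = 2918685.

2918685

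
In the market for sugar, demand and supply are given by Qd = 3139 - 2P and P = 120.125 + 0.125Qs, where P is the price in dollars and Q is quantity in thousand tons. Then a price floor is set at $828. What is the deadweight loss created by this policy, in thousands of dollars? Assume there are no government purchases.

218405

Rearranging supply gives Qs = 8P - 961. Setting quantity demanded equal to quantity supplied, 3139 - 2P = 8P - 961, gives P* = 410 and Q* = 2319.
Since 828 > 410, the floor is binding.
At P = 828: Qd = 3139 - 2·828 = 1483 and Qs = 8·828 - 961 = 5663.
Quantity traded falls to 1483. At Q = 1483 the demand price is (3139 - 1483)/2 = 828 and the supply price is (961 + 1483)/8 = 305.5.
Deadweight loss = ½ · (828 - 305.5) · (2319 - 1483) = ½ · 522.5 · 836 = 218405.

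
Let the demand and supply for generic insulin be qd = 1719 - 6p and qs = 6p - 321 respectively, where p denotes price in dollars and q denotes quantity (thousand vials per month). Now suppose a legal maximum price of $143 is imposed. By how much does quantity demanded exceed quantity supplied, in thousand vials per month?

324

Equilibrium: 1719 - 6p = 6p - 321, so 2040 = 12p and p* = 170, q* = 699.
The ceiling of 143 is below the equilibrium price 170, so it binds.
At p = 143: qd = 1719 - 6·143 = 861 and qs = 6·143 - 321 = 537.
Shortage = qd - qs = 861 - 537 = 324.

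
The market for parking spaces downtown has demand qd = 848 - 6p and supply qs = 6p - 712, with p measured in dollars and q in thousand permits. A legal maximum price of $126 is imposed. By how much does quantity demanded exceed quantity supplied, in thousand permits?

Equilibrium: 848 - 6p = 6p - 712, so 1560 = 12p and p* = 130, q* = 68.
The ceiling of 126 is below the equilibrium price 130, so it binds.
At p = 126: qd = 848 - 6·126 = 92 and qs = 6·126 - 712 = 44.
Shortage = qd - qs = 92 - 44 = 48.

48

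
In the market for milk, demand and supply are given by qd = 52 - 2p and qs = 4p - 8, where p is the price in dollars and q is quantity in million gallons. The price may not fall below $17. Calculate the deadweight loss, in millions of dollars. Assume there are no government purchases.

In a free market, 52 - 2p = 4p - 8 gives the equilibrium p* = 10, q* = 32.
Since 17 > 10, the floor is binding.
At p = 17: qd = 52 - 2·17 = 18 and qs = 4·17 - 8 = 60.
Quantity traded falls to 18. At q = 18 the demand price is (52 - 18)/2 = 17 and the supply price is (8 + 18)/4 = 6.5.
Deadweight loss = ½ · (17 - 6.5) · (32 - 18) = ½ · 10.5 · 14 = 73.5.

73.5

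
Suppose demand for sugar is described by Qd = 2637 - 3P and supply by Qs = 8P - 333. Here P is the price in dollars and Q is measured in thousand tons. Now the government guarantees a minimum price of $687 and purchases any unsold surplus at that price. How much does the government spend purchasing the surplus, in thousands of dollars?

3151269

Without the control the market clears where 2637 - 3P = 8P - 333, i.e. P* = 270 and Q* = 1827.
Since 687 > 270, the floor is binding.
At P = 687: Qd = 2637 - 3·687 = 576 and Qs = 8·687 - 333 = 5163.
Surplus = Qs - Qd = 4587.
Government expenditure = surplus × support price = 4587 × 687 = 3151269.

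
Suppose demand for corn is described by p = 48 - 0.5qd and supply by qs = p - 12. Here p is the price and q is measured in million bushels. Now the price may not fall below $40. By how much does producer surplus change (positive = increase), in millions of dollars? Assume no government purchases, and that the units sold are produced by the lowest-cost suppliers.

32

Rearranging demand gives qd = 96 - 2p. In a free market, 96 - 2p = p - 12 gives the equilibrium p* = 36, q* = 24.
Because the floor (40) lies above the market-clearing price, it is binding.
At p = 40: qd = 96 - 2·40 = 16 and qs = 40 - 12 = 28.
Producer surplus without the control is ½ · (36 - 12) · 24 = 288.
With the floor, 16 units are sold at 40. The supply price at q = 16 is 28, so PS = ½ · [(40 - 12) + (40 - 28)] · 16 = 320.
Change in producer surplus = 320 - 288 = 32.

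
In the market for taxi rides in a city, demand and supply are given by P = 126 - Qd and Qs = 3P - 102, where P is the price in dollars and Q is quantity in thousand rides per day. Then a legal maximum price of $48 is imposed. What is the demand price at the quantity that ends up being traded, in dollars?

Rearranging demand gives Qd = 126 - P. Without the control the market clears where 126 - P = 3P - 102, i.e. P* = 57 and Q* = 69.
Because the ceiling (48) lies below the market-clearing price, it is binding.
At P = 48: Qd = 126 - 48 = 78 and Qs = 3·48 - 102 = 42.
Only 42 units reach the market. On the demand curve, the marginal buyer's willingness to pay at Q = 42 is (126 - 42) = 84.

84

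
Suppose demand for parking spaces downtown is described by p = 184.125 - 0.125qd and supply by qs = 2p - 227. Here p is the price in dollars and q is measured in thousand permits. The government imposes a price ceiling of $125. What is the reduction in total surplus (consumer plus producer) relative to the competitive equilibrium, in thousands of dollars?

2531.25

Rearranging demand gives qd = 1473 - 8p. Equilibrium: 1473 - 8p = 2p - 227, so 1700 = 10p and p* = 170, q* = 113.
Since 125 < 170, the ceiling is binding.
At p = 125: qd = 1473 - 8·125 = 473 and qs = 2·125 - 227 = 23.
Quantity traded falls to 23. At q = 23 the demand price is (1473 - 23)/8 = 181.25 and the supply price is (227 + 23)/2 = 125.
Deadweight loss = ½ · (181.25 - 125) · (113 - 23) = ½ · 56.25 · 90 = 2531.25.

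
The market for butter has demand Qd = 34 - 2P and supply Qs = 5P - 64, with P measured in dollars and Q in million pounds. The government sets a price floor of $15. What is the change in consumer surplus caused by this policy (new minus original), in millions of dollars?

-5

Setting quantity demanded equal to quantity supplied, 34 - 2P = 5P - 64, gives P* = 14 and Q* = 6.
Since 15 > 14, the floor is binding.
At P = 15: Qd = 34 - 2·15 = 4 and Qs = 5·15 - 64 = 11.
Consumer surplus without the control is ½ · (17 - 14) · 6 = 9.
With the floor, consumers buy 4 units at 15, so CS = ½ · (17 - 15) · 4 = 4.
Change in consumer surplus = 4 - 9 = -5.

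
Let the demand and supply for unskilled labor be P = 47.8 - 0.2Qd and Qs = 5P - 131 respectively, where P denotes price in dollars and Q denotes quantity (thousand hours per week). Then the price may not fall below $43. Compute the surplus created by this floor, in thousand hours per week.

60

Rearranging demand gives Qd = 239 - 5P. Setting quantity demanded equal to quantity supplied, 239 - 5P = 5P - 131, gives P* = 37 and Q* = 54.
The floor of 43 is above the equilibrium price 37, so it binds.
At P = 43: Qd = 239 - 5·43 = 24 and Qs = 5·43 - 131 = 84.
Surplus = Qs - Qd = 84 - 24 = 60.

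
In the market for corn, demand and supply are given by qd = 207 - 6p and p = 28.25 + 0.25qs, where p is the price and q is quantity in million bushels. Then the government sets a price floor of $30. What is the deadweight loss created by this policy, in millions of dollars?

0

Rearranging supply gives qs = 4p - 113. Without the control the market clears where 207 - 6p = 4p - 113, i.e. p* = 32 and q* = 15.
The floor of 30 is below the equilibrium price 32, so it is not binding; the market clears at p* = 32, q* = 15.
Since the control does not bind, no trades are prevented and deadweight loss is zero.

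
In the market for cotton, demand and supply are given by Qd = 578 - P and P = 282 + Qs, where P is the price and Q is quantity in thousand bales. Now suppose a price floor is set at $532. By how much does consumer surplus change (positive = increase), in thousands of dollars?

Rearranging supply gives Qs = P - 282. Equilibrium: 578 - P = P - 282, so 860 = 2P and P* = 430, Q* = 148.
Because the floor (532) lies above the market-clearing price, it is binding.
At P = 532: Qd = 578 - 532 = 46 and Qs = 532 - 282 = 250.
Consumer surplus without the control is ½ · (578 - 430) · 148 = 10952.
With the floor, consumers buy 46 units at 532, so CS = ½ · (578 - 532) · 46 = 1058.
Change in consumer surplus = 1058 - 10952 = -9894.

-9894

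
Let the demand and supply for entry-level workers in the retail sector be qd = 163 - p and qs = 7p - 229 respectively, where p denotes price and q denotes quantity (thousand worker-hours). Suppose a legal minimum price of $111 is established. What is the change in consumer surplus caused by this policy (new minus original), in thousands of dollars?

In a free market, 163 - p = 7p - 229 gives the equilibrium p* = 49, q* = 114.
Because the floor (111) lies above the market-clearing price, it is binding.
At p = 111: qd = 163 - 111 = 52 and qs = 7·111 - 229 = 548.
Consumer surplus without the control is ½ · (163 - 49) · 114 = 6498.
With the floor, consumers buy 52 units at 111, so CS = ½ · (163 - 111) · 52 = 1352.
Change in consumer surplus = 1352 - 6498 = -5146.

-5146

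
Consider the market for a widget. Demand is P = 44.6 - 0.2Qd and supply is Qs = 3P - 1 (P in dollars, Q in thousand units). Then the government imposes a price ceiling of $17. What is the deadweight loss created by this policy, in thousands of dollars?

290.4

Rearranging demand gives Qd = 223 - 5P. Without the control the market clears where 223 - 5P = 3P - 1, i.e. P* = 28 and Q* = 83.
Since 17 < 28, the ceiling is binding.
At P = 17: Qd = 223 - 5·17 = 138 and Qs = 3·17 - 1 = 50.
Quantity traded falls to 50. At Q = 50 the demand price is (223 - 50)/5 = 34.6 and the supply price is (1 + 50)/3 = 17.
Deadweight loss = ½ · (34.6 - 17) · (83 - 50) = ½ · 17.6 · 33 = 290.4.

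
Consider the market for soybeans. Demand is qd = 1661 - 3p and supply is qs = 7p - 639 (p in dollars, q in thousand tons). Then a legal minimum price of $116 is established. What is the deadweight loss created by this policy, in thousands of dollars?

0

Setting quantity demanded equal to quantity supplied, 1661 - 3p = 7p - 639, gives p* = 230 and q* = 971.
Since 116 is below p* = 230, the floor does not bind and the free-market outcome prevails.
Since the control does not bind, no trades are prevented and deadweight loss is zero.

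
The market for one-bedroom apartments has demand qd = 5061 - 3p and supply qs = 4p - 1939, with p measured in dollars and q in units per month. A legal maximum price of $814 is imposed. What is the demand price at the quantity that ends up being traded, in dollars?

Equilibrium: 5061 - 3p = 4p - 1939, so 7000 = 7p and p* = 1000, q* = 2061.
The ceiling of 814 is below the equilibrium price 1000, so it binds.
At p = 814: qd = 5061 - 3·814 = 2619 and qs = 4·814 - 1939 = 1317.
Only 1317 units reach the market. On the demand curve, the marginal buyer's willingness to pay at q = 1317 is (5061 - 1317)/3 = 1248.

1248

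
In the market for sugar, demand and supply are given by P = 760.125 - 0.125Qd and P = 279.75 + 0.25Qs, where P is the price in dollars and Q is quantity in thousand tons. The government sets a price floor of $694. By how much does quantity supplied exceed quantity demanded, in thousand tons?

Rearranging demand gives Qd = 6081 - 8P; rearranging supply gives Qs = 4P - 1119. Equilibrium: 6081 - 8P = 4P - 1119, so 7200 = 12P and P* = 600, Q* = 1281.
The floor of 694 is above the equilibrium price 600, so it binds.
At P = 694: Qd = 6081 - 8·694 = 529 and Qs = 4·694 - 1119 = 1657.
Surplus = Qs - Qd = 1657 - 529 = 1128.

1128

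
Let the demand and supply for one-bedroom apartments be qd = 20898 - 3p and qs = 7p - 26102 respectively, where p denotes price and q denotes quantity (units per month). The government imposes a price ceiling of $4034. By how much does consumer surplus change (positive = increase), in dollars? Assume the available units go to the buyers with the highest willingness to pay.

Setting quantity demanded equal to quantity supplied, 20898 - 3p = 7p - 26102, gives p* = 4700 and q* = 6798.
Because the ceiling (4034) lies below the market-clearing price, it is binding.
At p = 4034: qd = 20898 - 3·4034 = 8796 and qs = 7·4034 - 26102 = 2136.
Consumer surplus without the control is ½ · (6966 - 4700) · 6798 = 7702134.
With the ceiling, 2136 units are sold at 4034 (assume they go to the highest-value buyers). The demand price at q = 2136 is 6254, so CS = ½ · [(6966 - 4034) + (6254 - 4034)] · 2136 = 5502336.
Change in consumer surplus = 5502336 - 7702134 = -2199798.

-2199798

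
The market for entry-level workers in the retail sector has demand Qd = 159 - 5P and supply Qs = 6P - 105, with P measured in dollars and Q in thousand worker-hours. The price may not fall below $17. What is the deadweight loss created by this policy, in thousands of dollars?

0

In a free market, 159 - 5P = 6P - 105 gives the equilibrium P* = 24, Q* = 39.
Since 17 is below P* = 24, the floor does not bind and the free-market outcome prevails.
Since the control does not bind, no trades are prevented and deadweight loss is zero.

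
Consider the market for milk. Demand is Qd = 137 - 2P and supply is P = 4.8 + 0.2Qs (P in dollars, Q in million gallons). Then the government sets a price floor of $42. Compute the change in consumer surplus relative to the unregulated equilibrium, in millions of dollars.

-1368

Rearranging supply gives Qs = 5P - 24. Without the control the market clears where 137 - 2P = 5P - 24, i.e. P* = 23 and Q* = 91.
Because the floor (42) lies above the market-clearing price, it is binding.
At P = 42: Qd = 137 - 2·42 = 53 and Qs = 5·42 - 24 = 186.
Consumer surplus without the control is ½ · (68.5 - 23) · 91 = 2070.25.
With the floor, consumers buy 53 units at 42, so CS = ½ · (68.5 - 42) · 53 = 702.25.
Change in consumer surplus = 702.25 - 2070.25 = -1368.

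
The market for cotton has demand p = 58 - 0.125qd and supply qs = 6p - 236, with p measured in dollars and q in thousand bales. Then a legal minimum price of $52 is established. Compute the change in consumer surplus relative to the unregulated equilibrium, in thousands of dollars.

-112

Rearranging demand gives qd = 464 - 8p. Setting quantity demanded equal to quantity supplied, 464 - 8p = 6p - 236, gives p* = 50 and q* = 64.
Because the floor (52) lies above the market-clearing price, it is binding.
At p = 52: qd = 464 - 8·52 = 48 and qs = 6·52 - 236 = 76.
Consumer surplus without the control is ½ · (58 - 50) · 64 = 256.
With the floor, consumers buy 48 units at 52, so CS = ½ · (58 - 52) · 48 = 144.
Change in consumer surplus = 144 - 256 = -112.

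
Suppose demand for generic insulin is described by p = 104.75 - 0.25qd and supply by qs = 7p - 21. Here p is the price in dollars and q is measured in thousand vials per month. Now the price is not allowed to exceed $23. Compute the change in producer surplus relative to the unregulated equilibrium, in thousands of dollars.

Rearranging demand gives qd = 419 - 4p. Without the control the market clears where 419 - 4p = 7p - 21, i.e. p* = 40 and q* = 259.
Since 23 < 40, the ceiling is binding.
At p = 23: qd = 419 - 4·23 = 327 and qs = 7·23 - 21 = 140.
Producer surplus without the control is ½ · (40 - 3) · 259 = 4791.5.
With the ceiling, producers sell 140 units at 23, so PS = ½ · (23 - 3) · 140 = 1400.
Change in producer surplus = 1400 - 4791.5 = -3391.5.

-3391.5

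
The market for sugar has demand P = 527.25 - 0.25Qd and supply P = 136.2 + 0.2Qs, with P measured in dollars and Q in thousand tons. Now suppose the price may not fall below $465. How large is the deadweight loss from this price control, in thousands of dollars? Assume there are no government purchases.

Rearranging demand gives Qd = 2109 - 4P; rearranging supply gives Qs = 5P - 681. Setting quantity demanded equal to quantity supplied, 2109 - 4P = 5P - 681, gives P* = 310 and Q* = 869.
The floor of 465 is above the equilibrium price 310, so it binds.
At P = 465: Qd = 2109 - 4·465 = 249 and Qs = 5·465 - 681 = 1644.
Quantity traded falls to 249. At Q = 249 the demand price is (2109 - 249)/4 = 465 and the supply price is (681 + 249)/5 = 186.
Deadweight loss = ½ · (465 - 186) · (869 - 249) = ½ · 279 · 620 = 86490.

86490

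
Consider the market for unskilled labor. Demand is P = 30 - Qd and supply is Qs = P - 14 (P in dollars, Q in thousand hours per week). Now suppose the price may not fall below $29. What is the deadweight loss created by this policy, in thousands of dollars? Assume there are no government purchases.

49

Rearranging demand gives Qd = 30 - P. In a free market, 30 - P = P - 14 gives the equilibrium P* = 22, Q* = 8.
Since 29 > 22, the floor is binding.
At P = 29: Qd = 30 - 29 = 1 and Qs = 29 - 14 = 15.
Quantity traded falls to 1. At Q = 1 the demand price is 30 - 1 = 29 and the supply price is 14 + 1 = 15.
Deadweight loss = ½ · (29 - 15) · (8 - 1) = ½ · 14 · 7 = 49.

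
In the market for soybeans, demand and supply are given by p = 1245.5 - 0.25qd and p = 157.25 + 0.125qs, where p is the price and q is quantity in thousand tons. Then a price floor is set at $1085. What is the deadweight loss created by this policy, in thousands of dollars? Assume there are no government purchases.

Rearranging demand gives qd = 4982 - 4p; rearranging supply gives qs = 8p - 1258. Setting quantity demanded equal to quantity supplied, 4982 - 4p = 8p - 1258, gives p* = 520 and q* = 2902.
The floor of 1085 is above the equilibrium price 520, so it binds.
At p = 1085: qd = 4982 - 4·1085 = 642 and qs = 8·1085 - 1258 = 7422.
Quantity traded falls to 642. At q = 642 the demand price is (4982 - 642)/4 = 1085 and the supply price is (1258 + 642)/8 = 237.5.
Deadweight loss = ½ · (1085 - 237.5) · (2902 - 642) = ½ · 847.5 · 2260 = 957675.

957675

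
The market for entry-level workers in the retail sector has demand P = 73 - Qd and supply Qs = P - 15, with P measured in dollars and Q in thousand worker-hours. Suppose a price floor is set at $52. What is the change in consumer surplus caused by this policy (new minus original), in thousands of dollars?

Rearranging demand gives Qd = 73 - P. Without the control the market clears where 73 - P = P - 15, i.e. P* = 44 and Q* = 29.
Because the floor (52) lies above the market-clearing price, it is binding.
At P = 52: Qd = 73 - 52 = 21 and Qs = 52 - 15 = 37.
Consumer surplus without the control is ½ · (73 - 44) · 29 = 420.5.
With the floor, consumers buy 21 units at 52, so CS = ½ · (73 - 52) · 21 = 220.5.
Change in consumer surplus = 220.5 - 420.5 = -200.

-200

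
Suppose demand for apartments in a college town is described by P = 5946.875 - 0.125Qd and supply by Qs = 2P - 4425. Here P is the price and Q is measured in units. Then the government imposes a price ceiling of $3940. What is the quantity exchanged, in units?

Rearranging demand gives Qd = 47575 - 8P. Equilibrium: 47575 - 8P = 2P - 4425, so 52000 = 10P and P* = 5200, Q* = 5975.
The ceiling of 3940 is below the equilibrium price 5200, so it binds.
At P = 3940: Qd = 47575 - 8·3940 = 16055 and Qs = 2·3940 - 4425 = 3455.
The quantity actually transacted is the short side, supply: 3455.

3455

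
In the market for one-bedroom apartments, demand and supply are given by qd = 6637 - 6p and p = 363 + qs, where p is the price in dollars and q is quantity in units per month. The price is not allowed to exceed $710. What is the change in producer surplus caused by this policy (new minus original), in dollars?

-142680

Rearranging supply gives qs = p - 363. In a free market, 6637 - 6p = p - 363 gives the equilibrium p* = 1000, q* = 637.
The ceiling of 710 is below the equilibrium price 1000, so it binds.
At p = 710: qd = 6637 - 6·710 = 2377 and qs = 710 - 363 = 347.
Producer surplus without the control is ½ · (1000 - 363) · 637 = 202884.5.
With the ceiling, producers sell 347 units at 710, so PS = ½ · (710 - 363) · 347 = 60204.5.
Change in producer surplus = 60204.5 - 202884.5 = -142680.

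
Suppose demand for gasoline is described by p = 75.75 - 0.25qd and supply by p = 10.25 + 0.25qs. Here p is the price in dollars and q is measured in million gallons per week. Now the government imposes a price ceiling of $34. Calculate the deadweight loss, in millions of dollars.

Rearranging demand gives qd = 303 - 4p; rearranging supply gives qs = 4p - 41. Equilibrium: 303 - 4p = 4p - 41, so 344 = 8p and p* = 43, q* = 131.
The ceiling of 34 is below the equilibrium price 43, so it binds.
At p = 34: qd = 303 - 4·34 = 167 and qs = 4·34 - 41 = 95.
Quantity traded falls to 95. At q = 95 the demand price is (303 - 95)/4 = 52 and the supply price is (41 + 95)/4 = 34.
Deadweight loss = ½ · (52 - 34) · (131 - 95) = ½ · 18 · 36 = 324.

324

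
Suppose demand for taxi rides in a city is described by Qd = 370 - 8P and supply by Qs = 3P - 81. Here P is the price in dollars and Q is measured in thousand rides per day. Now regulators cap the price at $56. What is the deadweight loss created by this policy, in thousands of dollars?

In a free market, 370 - 8P = 3P - 81 gives the equilibrium P* = 41, Q* = 42.
Since 56 is above P* = 41, the ceiling does not bind and the free-market outcome prevails.
Since the control does not bind, no trades are prevented and deadweight loss is zero.

0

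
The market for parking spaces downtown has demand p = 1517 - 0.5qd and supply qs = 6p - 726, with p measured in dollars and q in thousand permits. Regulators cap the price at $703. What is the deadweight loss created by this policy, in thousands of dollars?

0

Rearranging demand gives qd = 3034 - 2p. Equilibrium: 3034 - 2p = 6p - 726, so 3760 = 8p and p* = 470, q* = 2094.
Since 703 is above p* = 470, the ceiling does not bind and the free-market outcome prevails.
Since the control does not bind, no trades are prevented and deadweight loss is zero.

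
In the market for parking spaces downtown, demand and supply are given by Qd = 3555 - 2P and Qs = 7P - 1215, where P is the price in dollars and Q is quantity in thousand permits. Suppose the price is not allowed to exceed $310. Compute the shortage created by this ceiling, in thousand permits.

1980

Equilibrium: 3555 - 2P = 7P - 1215, so 4770 = 9P and P* = 530, Q* = 2495.
Since 310 < 530, the ceiling is binding.
At P = 310: Qd = 3555 - 2·310 = 2935 and Qs = 7·310 - 1215 = 955.
Shortage = Qd - Qs = 2935 - 955 = 1980.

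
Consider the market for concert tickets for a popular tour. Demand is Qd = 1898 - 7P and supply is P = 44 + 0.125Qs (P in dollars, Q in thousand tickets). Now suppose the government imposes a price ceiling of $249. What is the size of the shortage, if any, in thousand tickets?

Rearranging supply gives Qs = 8P - 352. Without the control the market clears where 1898 - 7P = 8P - 352, i.e. P* = 150 and Q* = 848.
Since 249 is above P* = 150, the ceiling does not bind and the free-market outcome prevails.
Since the control does not bind, there is no shortage.

0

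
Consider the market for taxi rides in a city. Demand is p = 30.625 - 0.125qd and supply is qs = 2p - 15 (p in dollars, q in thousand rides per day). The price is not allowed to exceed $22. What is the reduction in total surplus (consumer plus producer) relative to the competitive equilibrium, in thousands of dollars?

20

Rearranging demand gives qd = 245 - 8p. In a free market, 245 - 8p = 2p - 15 gives the equilibrium p* = 26, q* = 37.
Since 22 < 26, the ceiling is binding.
At p = 22: qd = 245 - 8·22 = 69 and qs = 2·22 - 15 = 29.
Quantity traded falls to 29. At q = 29 the demand price is (245 - 29)/8 = 27 and the supply price is (15 + 29)/2 = 22.
Deadweight loss = ½ · (27 - 22) · (37 - 29) = ½ · 5 · 8 = 20.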